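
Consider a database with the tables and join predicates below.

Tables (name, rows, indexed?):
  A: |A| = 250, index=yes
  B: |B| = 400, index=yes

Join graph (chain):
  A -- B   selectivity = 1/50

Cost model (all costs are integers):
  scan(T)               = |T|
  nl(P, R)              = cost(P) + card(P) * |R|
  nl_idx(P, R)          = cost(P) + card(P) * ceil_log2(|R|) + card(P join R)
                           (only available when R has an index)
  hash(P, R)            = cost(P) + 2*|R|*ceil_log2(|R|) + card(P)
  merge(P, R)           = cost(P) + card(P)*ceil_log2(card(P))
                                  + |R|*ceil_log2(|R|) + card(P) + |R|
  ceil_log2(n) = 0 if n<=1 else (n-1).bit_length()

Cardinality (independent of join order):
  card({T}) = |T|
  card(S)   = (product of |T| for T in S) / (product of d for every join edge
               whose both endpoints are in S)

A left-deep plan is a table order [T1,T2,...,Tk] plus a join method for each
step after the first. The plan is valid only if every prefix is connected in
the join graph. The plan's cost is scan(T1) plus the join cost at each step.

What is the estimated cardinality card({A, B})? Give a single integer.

Tables in S: A(250), B(400)
Edges inside S: A-B(d=50)
numerator = 250 * 400 = 100000
denominator = 50 = 50
card(S) = 100000 / 50 = 2000

2000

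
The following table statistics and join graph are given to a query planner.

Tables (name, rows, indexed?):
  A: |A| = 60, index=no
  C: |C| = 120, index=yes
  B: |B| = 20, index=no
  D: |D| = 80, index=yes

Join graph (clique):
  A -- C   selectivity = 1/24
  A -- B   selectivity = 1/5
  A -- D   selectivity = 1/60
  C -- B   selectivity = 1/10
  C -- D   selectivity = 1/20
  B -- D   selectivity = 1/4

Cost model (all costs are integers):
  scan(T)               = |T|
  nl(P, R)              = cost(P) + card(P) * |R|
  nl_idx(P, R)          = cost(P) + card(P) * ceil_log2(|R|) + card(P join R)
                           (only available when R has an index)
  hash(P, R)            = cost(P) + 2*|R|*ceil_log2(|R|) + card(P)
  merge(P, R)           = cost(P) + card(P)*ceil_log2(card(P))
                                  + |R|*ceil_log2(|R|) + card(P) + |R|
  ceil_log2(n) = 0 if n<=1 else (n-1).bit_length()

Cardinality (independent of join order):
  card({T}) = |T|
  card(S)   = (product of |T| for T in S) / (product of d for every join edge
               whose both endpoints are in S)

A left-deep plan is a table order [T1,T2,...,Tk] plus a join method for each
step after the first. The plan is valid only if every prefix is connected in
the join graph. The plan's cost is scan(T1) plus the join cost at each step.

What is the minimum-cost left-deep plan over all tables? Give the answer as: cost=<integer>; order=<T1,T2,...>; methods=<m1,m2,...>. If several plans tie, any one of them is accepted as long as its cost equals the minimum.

Selinger DP (subsets sized 1..n):
  {A}: scan cost=60, card=60
  {C}: scan cost=120, card=120
  {B}: scan cost=20, card=20
  {D}: scan cost=80, card=80
  {AC}: card=300; try (C,nl_idx)→780, (A,hash)→960, (C,merge)→1440, (A,merge)→1500, (C,hash)→1800, (C,nl)→7260 …(+1); best=780 via (C,nl_idx)
  {AB}: card=240; try (B,hash)→320, (A,merge)→560, (B,merge)→600, (A,hash)→760, (A,nl)→1220, (B,nl)→1260; best=320 via (B,hash)
  {AD}: card=80; try (D,nl_idx)→560, (A,hash)→880, (D,merge)→1120, (A,merge)→1140, (D,hash)→1240, (D,nl)→4860 …(+1); best=560 via (D,nl_idx)
  {BC}: card=240; try (C,nl_idx)→400, (B,hash)→440, (C,merge)→1100, (B,merge)→1200, (C,hash)→1720, (C,nl)→2420 …(+1); best=400 via (C,nl_idx)
  {CD}: card=480; try (C,nl_idx)→1120, (D,hash)→1360, (D,nl_idx)→1440, (C,merge)→1680, (D,merge)→1720, (C,hash)→1840 …(+2); best=1120 via (C,nl_idx)
  {BD}: card=400; try (B,hash)→360, (D,nl_idx)→560, (D,merge)→780, (B,merge)→840, (D,hash)→1160, (D,nl)→1620 …(+1); best=360 via (B,hash)
  {ABC}: card=120; try (B,hash)→1280, (A,hash)→1360, (C,nl_idx)→2120, (C,hash)→2240, (A,merge)→2980, (C,merge)→3440 …(+4); best=1280 via (B,hash)
  {ACD}: card=20; try (C,nl_idx)→1140, (C,merge)→2160, (D,hash)→2200, (C,hash)→2320, (A,hash)→2320, (D,nl_idx)→2900 …(+5); best=1140 via (C,nl_idx)
  {ABD}: card=80; try (B,hash)→840, (B,merge)→1320, (A,hash)→1480, (D,hash)→1680, (D,nl_idx)→2080, (B,nl)→2160 …(+4); best=840 via (B,hash)
  {BCD}: card=240; try (D,hash)→1760, (B,hash)→1800, (D,nl_idx)→2320, (C,hash)→2440, (D,merge)→3200, (C,nl_idx)→3400 …(+5); best=1760 via (D,hash)
  {ABCD}: card=2; try (B,hash)→1360, (B,merge)→1380, (C,nl_idx)→1402, (B,nl)→1540, (D,nl_idx)→2122, (C,merge)→2440 …(+8); best=1360 via (B,hash)

cost=1360; order=A,D,C,B; methods=nl_idx,nl_idx,hash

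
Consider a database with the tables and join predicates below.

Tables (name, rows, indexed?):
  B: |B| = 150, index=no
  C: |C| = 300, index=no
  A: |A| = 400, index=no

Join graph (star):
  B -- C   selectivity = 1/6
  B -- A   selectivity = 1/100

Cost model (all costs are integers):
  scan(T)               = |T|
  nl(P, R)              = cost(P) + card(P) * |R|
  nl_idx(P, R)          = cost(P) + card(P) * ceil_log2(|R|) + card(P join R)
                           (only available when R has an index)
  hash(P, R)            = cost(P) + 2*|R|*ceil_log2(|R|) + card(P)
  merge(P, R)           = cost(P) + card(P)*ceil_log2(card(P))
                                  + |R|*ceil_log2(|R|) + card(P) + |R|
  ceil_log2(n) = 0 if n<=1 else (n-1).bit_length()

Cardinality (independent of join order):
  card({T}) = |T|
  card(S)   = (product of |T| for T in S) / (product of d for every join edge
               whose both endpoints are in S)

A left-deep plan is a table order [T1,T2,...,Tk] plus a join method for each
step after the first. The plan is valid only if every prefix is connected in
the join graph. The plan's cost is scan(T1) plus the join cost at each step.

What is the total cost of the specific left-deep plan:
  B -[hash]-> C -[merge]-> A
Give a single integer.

114700

step 1: scan B: cost=150, card=150
step 2: join C via hash
    card(P join C) = 150*300/(6) = 7500
    cost = 150 + 2*300*9 + 150 = 5700
step 3: join A via merge
    card(P join A) = 7500*400/(100) = 30000
    cost = 5700 + 7500*13 + 400*9 + 7500 + 400 = 114700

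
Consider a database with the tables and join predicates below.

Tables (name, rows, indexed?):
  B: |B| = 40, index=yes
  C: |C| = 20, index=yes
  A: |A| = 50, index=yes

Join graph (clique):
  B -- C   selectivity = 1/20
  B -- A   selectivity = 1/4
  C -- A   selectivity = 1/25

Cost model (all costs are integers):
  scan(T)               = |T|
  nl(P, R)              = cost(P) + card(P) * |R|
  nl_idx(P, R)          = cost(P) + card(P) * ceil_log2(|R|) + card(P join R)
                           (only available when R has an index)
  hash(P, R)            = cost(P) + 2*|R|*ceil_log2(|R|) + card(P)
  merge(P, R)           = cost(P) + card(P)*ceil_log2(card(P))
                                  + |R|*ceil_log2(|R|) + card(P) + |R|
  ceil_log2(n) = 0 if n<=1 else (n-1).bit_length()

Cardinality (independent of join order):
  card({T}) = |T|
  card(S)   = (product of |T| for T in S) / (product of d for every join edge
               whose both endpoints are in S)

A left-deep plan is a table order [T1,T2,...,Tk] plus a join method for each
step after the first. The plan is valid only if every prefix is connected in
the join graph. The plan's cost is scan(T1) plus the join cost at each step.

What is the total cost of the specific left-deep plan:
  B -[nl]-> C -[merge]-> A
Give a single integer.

1470

step 1: scan B: cost=40, card=40
step 2: join C via nl
    card(P join C) = 40*20/(20) = 40
    cost = 40 + 40*20 = 840
step 3: join A via merge
    card(P join A) = 40*50/(4*25) = 20
    cost = 840 + 40*6 + 50*6 + 40 + 50 = 1470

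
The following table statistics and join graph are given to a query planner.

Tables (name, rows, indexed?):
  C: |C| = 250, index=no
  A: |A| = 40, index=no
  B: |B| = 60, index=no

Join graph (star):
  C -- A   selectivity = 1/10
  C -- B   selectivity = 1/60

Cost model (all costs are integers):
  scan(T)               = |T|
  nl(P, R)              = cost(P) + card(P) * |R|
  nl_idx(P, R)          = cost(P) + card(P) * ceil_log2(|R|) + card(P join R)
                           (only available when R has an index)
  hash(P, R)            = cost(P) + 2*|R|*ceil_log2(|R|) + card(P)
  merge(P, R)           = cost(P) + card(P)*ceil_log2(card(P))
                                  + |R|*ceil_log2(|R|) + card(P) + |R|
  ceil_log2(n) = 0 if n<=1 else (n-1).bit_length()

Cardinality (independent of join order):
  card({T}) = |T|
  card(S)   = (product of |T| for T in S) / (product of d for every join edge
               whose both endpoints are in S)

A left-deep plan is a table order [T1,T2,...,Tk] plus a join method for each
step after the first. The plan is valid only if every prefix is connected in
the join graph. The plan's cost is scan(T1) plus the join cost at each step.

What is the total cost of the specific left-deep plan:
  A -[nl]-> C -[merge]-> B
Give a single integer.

21460

step 1: scan A: cost=40, card=40
step 2: join C via nl
    card(P join C) = 40*250/(10) = 1000
    cost = 40 + 40*250 = 10040
step 3: join B via merge
    card(P join B) = 1000*60/(60) = 1000
    cost = 10040 + 1000*10 + 60*6 + 1000 + 60 = 21460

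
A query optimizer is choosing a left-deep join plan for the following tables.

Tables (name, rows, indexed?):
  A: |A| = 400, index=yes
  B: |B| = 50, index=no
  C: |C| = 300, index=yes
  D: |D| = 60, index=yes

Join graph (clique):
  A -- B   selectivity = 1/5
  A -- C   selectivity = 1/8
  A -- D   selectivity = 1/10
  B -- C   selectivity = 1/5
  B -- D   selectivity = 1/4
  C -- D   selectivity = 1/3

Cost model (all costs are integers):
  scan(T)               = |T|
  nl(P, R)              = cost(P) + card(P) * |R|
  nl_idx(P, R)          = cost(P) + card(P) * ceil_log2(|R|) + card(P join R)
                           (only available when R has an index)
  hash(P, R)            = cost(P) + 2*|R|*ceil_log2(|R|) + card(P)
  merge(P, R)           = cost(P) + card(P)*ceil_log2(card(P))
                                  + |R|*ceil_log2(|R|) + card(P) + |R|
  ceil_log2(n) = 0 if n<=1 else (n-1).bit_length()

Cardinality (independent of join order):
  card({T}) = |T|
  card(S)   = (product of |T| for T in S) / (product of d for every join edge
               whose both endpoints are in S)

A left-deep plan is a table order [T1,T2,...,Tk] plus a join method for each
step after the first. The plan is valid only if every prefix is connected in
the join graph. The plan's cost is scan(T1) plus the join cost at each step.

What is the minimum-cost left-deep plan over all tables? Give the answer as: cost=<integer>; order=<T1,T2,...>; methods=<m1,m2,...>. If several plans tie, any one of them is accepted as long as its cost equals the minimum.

Selinger DP (subsets sized 1..n):
  {A}: scan cost=400, card=400
  {B}: scan cost=50, card=50
  {C}: scan cost=300, card=300
  {D}: scan cost=60, card=60
  {AB}: card=4000; try (B,hash)→1400, (A,merge)→4400, (A,nl_idx)→4500, (B,merge)→4750, (A,hash)→7300, (A,nl)→20050 …(+1); best=1400 via (B,hash)
  {AC}: card=15000; try (C,hash)→6200, (A,merge)→7300, (C,merge)→7400, (A,hash)→7800, (A,nl_idx)→18000, (C,nl_idx)→19000 …(+2); best=6200 via (C,hash)
  {AD}: card=2400; try (D,hash)→1520, (A,nl_idx)→3000, (A,merge)→4480, (D,merge)→4820, (D,nl_idx)→5200, (A,hash)→7320 …(+2); best=1520 via (D,hash)
  {BC}: card=3000; try (B,hash)→1200, (C,merge)→3400, (C,nl_idx)→3500, (B,merge)→3650, (C,hash)→5500, (C,nl)→15050 …(+1); best=1200 via (B,hash)
  {BD}: card=750; try (B,hash)→720, (D,hash)→820, (D,merge)→820, (B,merge)→830, (D,nl_idx)→1100, (D,nl)→3050 …(+1); best=720 via (B,hash)
  {CD}: card=6000; try (D,hash)→1320, (C,merge)→3480, (D,merge)→3720, (C,hash)→5520, (C,nl_idx)→6600, (D,nl_idx)→8100 …(+2); best=1320 via (D,hash)
  {ABC}: card=30000; try (C,hash)→10800, (A,hash)→11400, (B,hash)→21800, (A,merge)→44200, (C,merge)→56400, (A,nl_idx)→58200 …(+5); best=10800 via (C,hash)
  {ABD}: card=6000; try (B,hash)→4520, (D,hash)→6120, (A,hash)→8670, (A,merge)→12970, (A,nl_idx)→13470, (D,nl_idx)→31400 …(+5); best=4520 via (B,hash)
  {ACD}: card=30000; try (C,hash)→9320, (A,hash)→14520, (D,hash)→21920, (C,merge)→35720, (C,nl_idx)→53120, (A,nl_idx)→85320 …(+6); best=9320 via (C,hash)
  {BCD}: card=15000; try (D,hash)→4920, (C,hash)→6870, (B,hash)→7920, (C,merge)→11970, (C,nl_idx)→22470, (D,nl_idx)→34200 …(+5); best=4920 via (D,hash)
  {ABCD}: card=15000; try (C,hash)→15920, (A,hash)→27120, (B,hash)→39920, (D,hash)→41520, (C,nl_idx)→73520, (C,merge)→91520 …(+9); best=15920 via (C,hash)

cost=15920; order=A,D,B,C; methods=hash,hash,hash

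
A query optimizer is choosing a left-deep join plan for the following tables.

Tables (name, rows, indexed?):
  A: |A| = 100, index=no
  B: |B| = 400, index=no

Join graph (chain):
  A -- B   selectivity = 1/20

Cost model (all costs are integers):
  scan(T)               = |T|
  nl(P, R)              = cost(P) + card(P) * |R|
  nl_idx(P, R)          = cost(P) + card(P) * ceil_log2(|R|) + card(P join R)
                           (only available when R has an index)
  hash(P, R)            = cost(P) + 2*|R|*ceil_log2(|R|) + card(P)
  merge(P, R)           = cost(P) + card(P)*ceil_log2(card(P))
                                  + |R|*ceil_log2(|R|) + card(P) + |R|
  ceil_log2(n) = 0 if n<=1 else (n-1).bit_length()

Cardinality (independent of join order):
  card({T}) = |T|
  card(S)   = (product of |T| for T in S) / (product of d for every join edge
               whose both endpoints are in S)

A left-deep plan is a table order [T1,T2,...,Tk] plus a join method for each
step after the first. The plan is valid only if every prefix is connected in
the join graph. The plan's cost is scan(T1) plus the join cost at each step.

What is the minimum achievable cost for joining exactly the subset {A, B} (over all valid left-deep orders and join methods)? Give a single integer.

Selinger DP over subsets of {A,B}:
  {A}: scan cost=100, card=100
  {B}: scan cost=400, card=400
  {AB}: card=2000; try (A,hash)→2200, (B,merge)→4900, (A,merge)→5200, (B,hash)→7400, (B,nl)→40100, (A,nl)→40400; best=2200 via (A,hash)

2200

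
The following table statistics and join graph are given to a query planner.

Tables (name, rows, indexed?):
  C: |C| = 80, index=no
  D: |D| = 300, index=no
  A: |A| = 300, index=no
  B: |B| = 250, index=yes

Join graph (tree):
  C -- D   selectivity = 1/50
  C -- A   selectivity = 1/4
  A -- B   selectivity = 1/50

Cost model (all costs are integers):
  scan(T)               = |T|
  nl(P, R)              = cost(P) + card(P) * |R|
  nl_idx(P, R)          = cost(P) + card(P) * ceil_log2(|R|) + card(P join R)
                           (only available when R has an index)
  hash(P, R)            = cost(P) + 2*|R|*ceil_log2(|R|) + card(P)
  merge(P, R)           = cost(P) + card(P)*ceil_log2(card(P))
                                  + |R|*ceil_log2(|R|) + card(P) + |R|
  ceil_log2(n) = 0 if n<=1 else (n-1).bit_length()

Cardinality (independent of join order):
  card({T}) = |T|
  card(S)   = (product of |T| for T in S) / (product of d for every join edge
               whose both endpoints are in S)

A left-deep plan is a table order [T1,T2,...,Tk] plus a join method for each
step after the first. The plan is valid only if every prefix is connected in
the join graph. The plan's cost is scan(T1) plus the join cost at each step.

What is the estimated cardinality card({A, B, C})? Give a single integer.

Tables in S: A(300), B(250), C(80)
Edges inside S: C-A(d=4), A-B(d=50)
numerator = 300 * 250 * 80 = 6000000
denominator = 4 * 50 = 200
card(S) = 6000000 / 200 = 30000

30000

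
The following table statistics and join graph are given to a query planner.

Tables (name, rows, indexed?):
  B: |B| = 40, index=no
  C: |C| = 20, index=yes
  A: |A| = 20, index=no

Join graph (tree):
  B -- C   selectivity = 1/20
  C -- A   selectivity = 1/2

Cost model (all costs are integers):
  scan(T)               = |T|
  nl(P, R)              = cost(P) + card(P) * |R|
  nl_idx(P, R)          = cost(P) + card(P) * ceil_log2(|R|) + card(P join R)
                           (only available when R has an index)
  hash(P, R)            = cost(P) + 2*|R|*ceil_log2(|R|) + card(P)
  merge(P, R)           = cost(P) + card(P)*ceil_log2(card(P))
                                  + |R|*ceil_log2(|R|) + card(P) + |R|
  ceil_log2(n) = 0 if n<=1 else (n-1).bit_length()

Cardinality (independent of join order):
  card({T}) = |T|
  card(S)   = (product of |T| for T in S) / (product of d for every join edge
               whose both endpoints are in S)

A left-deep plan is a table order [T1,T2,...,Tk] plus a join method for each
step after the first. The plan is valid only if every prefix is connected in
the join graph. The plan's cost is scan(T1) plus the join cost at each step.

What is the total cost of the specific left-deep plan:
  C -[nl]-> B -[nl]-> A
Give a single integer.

1620

step 1: scan C: cost=20, card=20
step 2: join B via nl
    card(P join B) = 20*40/(20) = 40
    cost = 20 + 20*40 = 820
step 3: join A via nl
    card(P join A) = 40*20/(2) = 400
    cost = 820 + 40*20 = 1620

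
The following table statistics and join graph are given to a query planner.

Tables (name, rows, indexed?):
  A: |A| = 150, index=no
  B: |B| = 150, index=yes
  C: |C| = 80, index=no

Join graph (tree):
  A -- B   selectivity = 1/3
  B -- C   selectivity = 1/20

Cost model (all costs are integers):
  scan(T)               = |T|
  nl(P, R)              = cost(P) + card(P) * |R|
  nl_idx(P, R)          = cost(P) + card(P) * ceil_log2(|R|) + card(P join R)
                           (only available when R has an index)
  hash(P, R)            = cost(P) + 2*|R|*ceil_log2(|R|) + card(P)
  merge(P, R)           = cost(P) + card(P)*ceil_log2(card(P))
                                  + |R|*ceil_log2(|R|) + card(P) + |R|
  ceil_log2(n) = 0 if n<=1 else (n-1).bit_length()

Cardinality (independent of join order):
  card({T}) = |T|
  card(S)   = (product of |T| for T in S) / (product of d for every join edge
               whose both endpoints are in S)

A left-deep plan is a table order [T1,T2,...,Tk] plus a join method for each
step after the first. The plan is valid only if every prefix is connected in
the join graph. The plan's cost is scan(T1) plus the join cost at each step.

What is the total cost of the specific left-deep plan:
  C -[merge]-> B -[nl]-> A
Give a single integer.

step 1: scan C: cost=80, card=80
step 2: join B via merge
    card(P join B) = 80*150/(20) = 600
    cost = 80 + 80*7 + 150*8 + 80 + 150 = 2070
step 3: join A via nl
    card(P join A) = 600*150/(3) = 30000
    cost = 2070 + 600*150 = 92070

92070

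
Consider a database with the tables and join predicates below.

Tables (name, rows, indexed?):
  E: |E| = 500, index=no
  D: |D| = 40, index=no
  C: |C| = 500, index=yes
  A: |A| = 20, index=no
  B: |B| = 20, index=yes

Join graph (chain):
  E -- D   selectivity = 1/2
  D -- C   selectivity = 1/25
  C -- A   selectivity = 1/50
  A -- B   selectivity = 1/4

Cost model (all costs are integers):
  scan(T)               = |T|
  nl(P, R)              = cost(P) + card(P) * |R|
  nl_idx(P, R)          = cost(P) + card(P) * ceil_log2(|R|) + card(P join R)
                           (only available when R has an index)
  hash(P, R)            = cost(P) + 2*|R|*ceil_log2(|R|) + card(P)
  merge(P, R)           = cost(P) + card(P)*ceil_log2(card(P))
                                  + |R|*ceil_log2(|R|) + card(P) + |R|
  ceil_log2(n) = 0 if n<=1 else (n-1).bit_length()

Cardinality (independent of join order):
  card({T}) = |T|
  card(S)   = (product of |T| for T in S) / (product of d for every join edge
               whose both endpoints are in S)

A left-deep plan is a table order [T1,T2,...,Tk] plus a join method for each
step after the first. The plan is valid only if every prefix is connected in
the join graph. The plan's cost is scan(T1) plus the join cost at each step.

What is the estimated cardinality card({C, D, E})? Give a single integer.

Tables in S: C(500), D(40), E(500)
Edges inside S: E-D(d=2), D-C(d=25)
numerator = 500 * 40 * 500 = 10000000
denominator = 2 * 25 = 50
card(S) = 10000000 / 50 = 200000

200000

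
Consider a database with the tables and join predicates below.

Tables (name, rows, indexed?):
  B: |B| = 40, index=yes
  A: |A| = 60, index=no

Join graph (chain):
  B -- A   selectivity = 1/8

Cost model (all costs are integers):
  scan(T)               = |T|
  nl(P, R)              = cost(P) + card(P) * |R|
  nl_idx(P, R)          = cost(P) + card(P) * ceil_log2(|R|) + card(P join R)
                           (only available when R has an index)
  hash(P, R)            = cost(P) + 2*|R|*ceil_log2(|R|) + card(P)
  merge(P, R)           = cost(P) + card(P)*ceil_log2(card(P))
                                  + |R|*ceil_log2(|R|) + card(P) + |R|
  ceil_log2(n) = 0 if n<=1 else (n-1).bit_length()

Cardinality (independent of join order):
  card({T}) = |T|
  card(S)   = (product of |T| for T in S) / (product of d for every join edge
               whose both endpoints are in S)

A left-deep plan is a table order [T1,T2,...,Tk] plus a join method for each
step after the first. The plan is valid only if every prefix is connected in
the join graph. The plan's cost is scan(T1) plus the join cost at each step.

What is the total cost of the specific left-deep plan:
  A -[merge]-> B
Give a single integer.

step 1: scan A: cost=60, card=60
step 2: join B via merge
    card(P join B) = 60*40/(8) = 300
    cost = 60 + 60*6 + 40*6 + 60 + 40 = 760

760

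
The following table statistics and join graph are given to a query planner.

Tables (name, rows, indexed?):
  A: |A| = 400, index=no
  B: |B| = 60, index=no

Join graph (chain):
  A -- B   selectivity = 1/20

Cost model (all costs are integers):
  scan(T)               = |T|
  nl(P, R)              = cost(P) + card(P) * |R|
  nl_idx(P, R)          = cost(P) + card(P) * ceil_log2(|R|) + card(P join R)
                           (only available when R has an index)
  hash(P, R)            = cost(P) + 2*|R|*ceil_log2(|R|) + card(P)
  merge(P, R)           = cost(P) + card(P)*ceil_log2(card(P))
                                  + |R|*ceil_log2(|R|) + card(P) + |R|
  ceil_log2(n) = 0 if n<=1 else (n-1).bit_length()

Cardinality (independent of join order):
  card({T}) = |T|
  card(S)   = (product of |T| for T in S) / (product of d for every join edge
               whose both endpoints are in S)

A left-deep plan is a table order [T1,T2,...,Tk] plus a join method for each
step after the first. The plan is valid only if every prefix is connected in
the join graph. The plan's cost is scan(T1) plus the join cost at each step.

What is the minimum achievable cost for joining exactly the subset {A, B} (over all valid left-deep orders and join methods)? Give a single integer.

Selinger DP over subsets of {A,B}:
  {A}: scan cost=400, card=400
  {B}: scan cost=60, card=60
  {AB}: card=1200; try (B,hash)→1520, (A,merge)→4480, (B,merge)→4820, (A,hash)→7320, (A,nl)→24060, (B,nl)→24400; best=1520 via (B,hash)

1520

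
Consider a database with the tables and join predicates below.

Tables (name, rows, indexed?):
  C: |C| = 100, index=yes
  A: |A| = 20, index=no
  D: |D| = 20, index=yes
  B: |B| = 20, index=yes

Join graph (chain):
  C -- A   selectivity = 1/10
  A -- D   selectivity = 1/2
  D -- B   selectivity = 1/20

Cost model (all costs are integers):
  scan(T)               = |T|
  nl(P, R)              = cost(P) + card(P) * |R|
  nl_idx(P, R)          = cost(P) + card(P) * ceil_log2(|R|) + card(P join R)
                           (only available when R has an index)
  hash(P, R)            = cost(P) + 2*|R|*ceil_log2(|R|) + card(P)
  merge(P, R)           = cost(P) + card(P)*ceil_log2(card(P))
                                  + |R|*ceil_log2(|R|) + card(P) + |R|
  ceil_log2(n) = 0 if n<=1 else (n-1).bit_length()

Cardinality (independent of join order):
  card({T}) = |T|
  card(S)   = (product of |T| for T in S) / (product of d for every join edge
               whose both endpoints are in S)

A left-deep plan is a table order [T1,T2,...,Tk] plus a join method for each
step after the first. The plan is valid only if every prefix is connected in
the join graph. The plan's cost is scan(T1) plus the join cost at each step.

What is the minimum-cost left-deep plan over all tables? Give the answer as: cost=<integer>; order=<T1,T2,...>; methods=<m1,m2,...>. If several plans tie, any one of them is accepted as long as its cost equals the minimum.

Selinger DP (subsets sized 1..n):
  {C}: scan cost=100, card=100
  {A}: scan cost=20, card=20
  {D}: scan cost=20, card=20
  {B}: scan cost=20, card=20
  {AC}: card=200; try (C,nl_idx)→360, (A,hash)→400, (C,merge)→940, (A,merge)→1020, (C,hash)→1440, (C,nl)→2020 …(+1); best=360 via (C,nl_idx)
  {AD}: card=200; try (D,hash)→240, (A,hash)→240, (D,merge)→260, (A,merge)→260, (D,nl_idx)→320, (D,nl)→420 …(+1); best=240 via (D,hash)
  {BD}: card=20; try (D,nl_idx)→140, (B,nl_idx)→140, (D,hash)→240, (B,hash)→240, (D,merge)→260, (B,merge)→260 …(+2); best=140 via (D,nl_idx)
  {ACD}: card=2000; try (D,hash)→760, (C,hash)→1840, (D,merge)→2280, (C,merge)→2840, (D,nl_idx)→3360, (C,nl_idx)→3640 …(+2); best=760 via (D,hash)
  {ABD}: card=200; try (A,hash)→360, (A,merge)→380, (A,nl)→540, (B,hash)→640, (B,nl_idx)→1440, (B,merge)→2160 …(+1); best=360 via (A,hash)
  {ABCD}: card=2000; try (C,hash)→1960, (C,merge)→2960, (B,hash)→2960, (C,nl_idx)→3760, (B,nl_idx)→12760, (C,nl)→20360 …(+2); best=1960 via (C,hash)

cost=1960; order=B,D,A,C; methods=nl_idx,hash,hash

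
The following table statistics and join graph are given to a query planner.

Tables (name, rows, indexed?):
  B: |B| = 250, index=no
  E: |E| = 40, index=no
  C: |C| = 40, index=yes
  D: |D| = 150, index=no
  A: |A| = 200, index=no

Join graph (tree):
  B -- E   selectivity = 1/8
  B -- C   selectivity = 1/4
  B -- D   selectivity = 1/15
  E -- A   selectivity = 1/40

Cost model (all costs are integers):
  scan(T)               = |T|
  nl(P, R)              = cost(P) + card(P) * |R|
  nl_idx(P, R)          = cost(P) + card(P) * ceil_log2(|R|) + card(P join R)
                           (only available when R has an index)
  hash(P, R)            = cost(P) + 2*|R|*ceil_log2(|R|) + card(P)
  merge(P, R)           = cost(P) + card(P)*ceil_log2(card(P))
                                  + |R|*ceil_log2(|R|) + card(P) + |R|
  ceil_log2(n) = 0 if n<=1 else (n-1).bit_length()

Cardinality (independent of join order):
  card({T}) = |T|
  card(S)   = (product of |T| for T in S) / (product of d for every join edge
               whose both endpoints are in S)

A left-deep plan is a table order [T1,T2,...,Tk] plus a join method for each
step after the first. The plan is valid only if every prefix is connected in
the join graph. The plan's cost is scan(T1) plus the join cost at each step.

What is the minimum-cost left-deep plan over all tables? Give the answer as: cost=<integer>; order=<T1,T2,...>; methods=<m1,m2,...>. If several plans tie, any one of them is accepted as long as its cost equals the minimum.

cost=76560; order=A,E,B,C,D; methods=hash,merge,hash,hash

Selinger DP (subsets sized 1..n):
  {B}: scan cost=250, card=250
  {E}: scan cost=40, card=40
  {C}: scan cost=40, card=40
  {D}: scan cost=150, card=150
  {A}: scan cost=200, card=200
  {BE}: card=1250; try (E,hash)→980, (B,merge)→2570, (E,merge)→2780, (B,hash)→4080, (B,nl)→10040, (E,nl)→10250; best=980 via (E,hash)
  {BC}: card=2500; try (C,hash)→980, (B,merge)→2570, (C,merge)→2780, (B,hash)→4080, (C,nl_idx)→4250, (B,nl)→10040 …(+1); best=980 via (C,hash)
  {BD}: card=2500; try (D,hash)→2900, (B,merge)→3750, (D,merge)→3850, (B,hash)→4300, (B,nl)→37650, (D,nl)→37750; best=2900 via (D,hash)
  {AE}: card=200; try (E,hash)→880, (A,merge)→2120, (E,merge)→2280, (A,hash)→3280, (A,nl)→8040, (E,nl)→8200; best=880 via (E,hash)
  {BCE}: card=12500; try (C,hash)→2710, (E,hash)→3960, (C,merge)→16260, (C,nl_idx)→20980, (E,merge)→33760, (C,nl)→50980 …(+1); best=2710 via (C,hash)
  {BDE}: card=12500; try (D,hash)→4630, (E,hash)→5880, (D,merge)→17330, (E,merge)→35680, (E,nl)→102900, (D,nl)→188480; best=4630 via (D,hash)
  {ABE}: card=6250; try (B,merge)→4930, (B,hash)→5080, (A,hash)→5430, (A,merge)→17780, (B,nl)→50880, (A,nl)→250980; best=4930 via (B,merge)
  {BCD}: card=25000; try (D,hash)→5880, (C,hash)→5880, (D,merge)→34830, (C,merge)→35680, (C,nl_idx)→42900, (C,nl)→102900 …(+1); best=5880 via (D,hash)
  {BCDE}: card=125000; try (D,hash)→17610, (C,hash)→17610, (E,hash)→31360, (D,merge)→191560, (C,merge)→192410, (C,nl_idx)→204630 …(+4); best=17610 via (D,hash)
  {ABCE}: card=62500; try (C,hash)→11660, (A,hash)→18410, (C,merge)→92710, (C,nl_idx)→104930, (A,merge)→192010, (C,nl)→254930 …(+1); best=11660 via (C,hash)
  {ABDE}: card=62500; try (D,hash)→13580, (A,hash)→20330, (D,merge)→93780, (A,merge)→193930, (D,nl)→942430, (A,nl)→2504630; best=13580 via (D,hash)
  {ABCDE}: card=625000; try (D,hash)→76560, (C,hash)→76560, (A,hash)→145810, (C,nl_idx)→1013580, (D,merge)→1075510, (C,merge)→1076360 …(+4); best=76560 via (D,hash)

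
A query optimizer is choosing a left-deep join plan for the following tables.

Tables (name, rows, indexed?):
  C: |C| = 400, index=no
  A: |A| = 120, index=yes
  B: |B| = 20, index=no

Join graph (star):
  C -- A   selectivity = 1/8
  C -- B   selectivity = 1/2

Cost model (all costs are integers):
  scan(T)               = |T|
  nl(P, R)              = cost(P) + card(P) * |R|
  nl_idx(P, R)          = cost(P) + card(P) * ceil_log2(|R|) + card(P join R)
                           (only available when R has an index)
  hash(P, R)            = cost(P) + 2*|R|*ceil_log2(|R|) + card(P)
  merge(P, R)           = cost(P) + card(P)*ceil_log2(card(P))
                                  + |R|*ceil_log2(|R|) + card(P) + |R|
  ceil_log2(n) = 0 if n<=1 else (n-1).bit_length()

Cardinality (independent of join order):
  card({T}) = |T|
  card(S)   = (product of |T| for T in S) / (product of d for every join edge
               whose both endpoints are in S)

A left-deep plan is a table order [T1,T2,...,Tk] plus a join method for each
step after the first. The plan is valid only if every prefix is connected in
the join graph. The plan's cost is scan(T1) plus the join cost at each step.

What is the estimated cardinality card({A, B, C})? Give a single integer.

60000

Tables in S: A(120), B(20), C(400)
Edges inside S: C-A(d=8), C-B(d=2)
numerator = 120 * 20 * 400 = 960000
denominator = 8 * 2 = 16
card(S) = 960000 / 16 = 60000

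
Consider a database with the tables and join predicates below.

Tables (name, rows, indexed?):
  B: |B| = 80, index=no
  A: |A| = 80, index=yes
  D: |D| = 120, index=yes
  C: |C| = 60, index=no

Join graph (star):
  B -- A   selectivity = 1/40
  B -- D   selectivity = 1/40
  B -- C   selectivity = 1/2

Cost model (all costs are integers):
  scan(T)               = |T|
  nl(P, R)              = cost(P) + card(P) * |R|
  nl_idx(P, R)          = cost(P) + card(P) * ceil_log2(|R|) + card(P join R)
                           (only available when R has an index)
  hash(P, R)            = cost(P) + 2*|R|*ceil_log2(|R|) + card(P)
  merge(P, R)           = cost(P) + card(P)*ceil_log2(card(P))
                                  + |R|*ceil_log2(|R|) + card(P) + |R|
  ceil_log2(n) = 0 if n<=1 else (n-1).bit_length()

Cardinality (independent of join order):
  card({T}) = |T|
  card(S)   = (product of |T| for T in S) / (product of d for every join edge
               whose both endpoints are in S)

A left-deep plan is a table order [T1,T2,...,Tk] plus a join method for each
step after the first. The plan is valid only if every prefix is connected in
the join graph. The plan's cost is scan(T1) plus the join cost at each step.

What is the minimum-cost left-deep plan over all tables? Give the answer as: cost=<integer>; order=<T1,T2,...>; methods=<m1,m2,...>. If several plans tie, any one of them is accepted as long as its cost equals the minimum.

Selinger DP (subsets sized 1..n):
  {B}: scan cost=80, card=80
  {A}: scan cost=80, card=80
  {D}: scan cost=120, card=120
  {C}: scan cost=60, card=60
  {AB}: card=160; try (A,nl_idx)→800, (B,hash)→1280, (A,hash)→1280, (B,merge)→1360, (A,merge)→1360, (B,nl)→6480 …(+1); best=800 via (A,nl_idx)
  {BD}: card=240; try (D,nl_idx)→880, (B,hash)→1360, (D,merge)→1680, (B,merge)→1720, (D,hash)→1840, (D,nl)→9680 …(+1); best=880 via (D,nl_idx)
  {BC}: card=2400; try (C,hash)→880, (B,merge)→1120, (C,merge)→1140, (B,hash)→1240, (B,nl)→4860, (C,nl)→4880; best=880 via (C,hash)
  {ABD}: card=480; try (A,hash)→2240, (D,nl_idx)→2400, (D,hash)→2640, (A,nl_idx)→3040, (D,merge)→3200, (A,merge)→3680 …(+2); best=2240 via (A,hash)
  {ABC}: card=4800; try (C,hash)→1680, (C,merge)→2660, (A,hash)→4400, (C,nl)→10400, (A,nl_idx)→22480, (A,merge)→32720 …(+1); best=1680 via (C,hash)
  {BCD}: card=7200; try (C,hash)→1840, (C,merge)→3460, (D,hash)→4960, (C,nl)→15280, (D,nl_idx)→24880, (D,merge)→33040 …(+1); best=1840 via (C,hash)
  {ABCD}: card=14400; try (C,hash)→3440, (C,merge)→7460, (D,hash)→8160, (A,hash)→10160, (C,nl)→31040, (D,nl_idx)→49680 …(+5); best=3440 via (C,hash)

cost=3440; order=B,D,A,C; methods=nl_idx,hash,hash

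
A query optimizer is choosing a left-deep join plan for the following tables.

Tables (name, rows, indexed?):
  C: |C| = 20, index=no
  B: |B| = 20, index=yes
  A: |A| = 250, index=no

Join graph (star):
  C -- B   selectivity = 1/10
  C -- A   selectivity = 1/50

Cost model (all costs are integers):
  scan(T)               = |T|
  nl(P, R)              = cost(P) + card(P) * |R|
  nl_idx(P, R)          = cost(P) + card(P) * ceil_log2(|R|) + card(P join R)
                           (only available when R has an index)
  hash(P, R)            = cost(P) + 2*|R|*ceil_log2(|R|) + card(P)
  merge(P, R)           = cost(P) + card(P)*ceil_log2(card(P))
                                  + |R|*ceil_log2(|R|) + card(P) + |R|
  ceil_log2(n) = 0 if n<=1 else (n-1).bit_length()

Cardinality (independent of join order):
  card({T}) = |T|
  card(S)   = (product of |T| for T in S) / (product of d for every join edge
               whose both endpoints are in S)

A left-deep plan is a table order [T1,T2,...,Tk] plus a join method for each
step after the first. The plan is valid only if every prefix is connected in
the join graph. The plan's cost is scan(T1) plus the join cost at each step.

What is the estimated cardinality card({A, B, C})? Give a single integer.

Tables in S: A(250), B(20), C(20)
Edges inside S: C-B(d=10), C-A(d=50)
numerator = 250 * 20 * 20 = 100000
denominator = 10 * 50 = 500
card(S) = 100000 / 500 = 200

200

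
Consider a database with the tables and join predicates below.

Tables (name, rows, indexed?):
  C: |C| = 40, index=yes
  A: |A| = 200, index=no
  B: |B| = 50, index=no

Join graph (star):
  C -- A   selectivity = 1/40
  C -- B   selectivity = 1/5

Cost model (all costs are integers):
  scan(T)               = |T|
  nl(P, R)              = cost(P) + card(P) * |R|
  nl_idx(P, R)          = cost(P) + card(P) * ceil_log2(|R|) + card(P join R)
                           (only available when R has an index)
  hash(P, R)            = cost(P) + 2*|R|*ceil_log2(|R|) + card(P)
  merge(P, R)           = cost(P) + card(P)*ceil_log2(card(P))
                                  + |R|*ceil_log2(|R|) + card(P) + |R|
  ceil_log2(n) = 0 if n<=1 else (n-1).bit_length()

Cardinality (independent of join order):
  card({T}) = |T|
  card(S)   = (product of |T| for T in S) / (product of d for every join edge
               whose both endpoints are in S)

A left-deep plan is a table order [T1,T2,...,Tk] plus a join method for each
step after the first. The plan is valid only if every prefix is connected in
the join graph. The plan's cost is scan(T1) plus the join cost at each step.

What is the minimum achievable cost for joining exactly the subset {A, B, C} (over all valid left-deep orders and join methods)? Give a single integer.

Selinger DP over subsets of {A,B,C}:
  {C}: scan cost=40, card=40
  {A}: scan cost=200, card=200
  {B}: scan cost=50, card=50
  {AC}: card=200; try (C,hash)→880, (C,nl_idx)→1600, (A,merge)→2120, (C,merge)→2280, (A,hash)→3280, (A,nl)→8040 …(+1); best=880 via (C,hash)
  {BC}: card=400; try (C,hash)→580, (B,merge)→670, (C,merge)→680, (B,hash)→680, (C,nl_idx)→750, (B,nl)→2040 …(+1); best=580 via (C,hash)
  {ABC}: card=2000; try (B,hash)→1680, (B,merge)→3030, (A,hash)→4180, (A,merge)→6380, (B,nl)→10880, (A,nl)→80580; best=1680 via (B,hash)

1680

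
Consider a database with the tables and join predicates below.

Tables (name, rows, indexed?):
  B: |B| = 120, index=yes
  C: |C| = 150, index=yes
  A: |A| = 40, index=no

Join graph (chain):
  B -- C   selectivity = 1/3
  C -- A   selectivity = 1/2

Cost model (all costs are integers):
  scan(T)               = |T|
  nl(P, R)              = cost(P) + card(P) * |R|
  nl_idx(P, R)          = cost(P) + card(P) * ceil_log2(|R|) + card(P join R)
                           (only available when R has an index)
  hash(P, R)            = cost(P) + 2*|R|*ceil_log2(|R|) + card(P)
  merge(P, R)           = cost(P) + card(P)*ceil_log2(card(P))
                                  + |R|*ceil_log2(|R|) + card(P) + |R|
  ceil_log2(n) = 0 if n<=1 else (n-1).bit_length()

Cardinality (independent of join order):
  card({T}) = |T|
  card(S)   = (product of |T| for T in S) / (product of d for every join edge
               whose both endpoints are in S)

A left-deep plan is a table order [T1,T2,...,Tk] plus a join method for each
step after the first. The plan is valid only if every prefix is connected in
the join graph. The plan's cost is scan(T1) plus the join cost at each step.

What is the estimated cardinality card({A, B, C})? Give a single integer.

Tables in S: A(40), B(120), C(150)
Edges inside S: B-C(d=3), C-A(d=2)
numerator = 40 * 120 * 150 = 720000
denominator = 3 * 2 = 6
card(S) = 720000 / 6 = 120000

120000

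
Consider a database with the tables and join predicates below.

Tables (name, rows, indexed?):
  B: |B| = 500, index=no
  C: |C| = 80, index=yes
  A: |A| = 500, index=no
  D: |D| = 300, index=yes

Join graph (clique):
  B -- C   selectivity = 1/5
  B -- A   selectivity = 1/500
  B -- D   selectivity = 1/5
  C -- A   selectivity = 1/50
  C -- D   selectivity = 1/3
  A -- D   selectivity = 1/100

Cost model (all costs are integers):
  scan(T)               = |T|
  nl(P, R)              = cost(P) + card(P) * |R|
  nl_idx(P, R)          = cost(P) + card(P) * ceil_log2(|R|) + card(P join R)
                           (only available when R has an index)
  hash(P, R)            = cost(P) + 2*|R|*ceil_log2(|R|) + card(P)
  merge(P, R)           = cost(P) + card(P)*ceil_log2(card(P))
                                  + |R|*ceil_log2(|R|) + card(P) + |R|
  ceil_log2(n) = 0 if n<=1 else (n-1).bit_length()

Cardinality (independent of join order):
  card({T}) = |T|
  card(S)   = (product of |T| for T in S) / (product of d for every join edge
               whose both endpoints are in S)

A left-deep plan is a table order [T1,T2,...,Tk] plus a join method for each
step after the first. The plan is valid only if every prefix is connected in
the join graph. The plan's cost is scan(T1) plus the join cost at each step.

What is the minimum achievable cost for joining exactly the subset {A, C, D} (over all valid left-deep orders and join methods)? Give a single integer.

8320

Selinger DP over subsets of {A,C,D}:
  {C}: scan cost=80, card=80
  {A}: scan cost=500, card=500
  {D}: scan cost=300, card=300
  {AC}: card=800; try (C,hash)→2120, (C,nl_idx)→4800, (A,merge)→5720, (C,merge)→6140, (A,hash)→9160, (A,nl)→40080 …(+1); best=2120 via (C,hash)
  {CD}: card=8000; try (C,hash)→1720, (D,merge)→3720, (C,merge)→3940, (D,hash)→5560, (D,nl_idx)→8800, (C,nl_idx)→10400 …(+2); best=1720 via (C,hash)
  {AD}: card=1500; try (D,hash)→6400, (D,nl_idx)→6500, (A,merge)→8300, (D,merge)→8500, (A,hash)→9600, (A,nl)→150300 …(+1); best=6400 via (D,hash)
  {ACD}: card=800; try (D,hash)→8320, (C,hash)→9020, (D,nl_idx)→10120, (D,merge)→13920, (C,nl_idx)→17700, (A,hash)→18720 …(+5); best=8320 via (D,hash)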